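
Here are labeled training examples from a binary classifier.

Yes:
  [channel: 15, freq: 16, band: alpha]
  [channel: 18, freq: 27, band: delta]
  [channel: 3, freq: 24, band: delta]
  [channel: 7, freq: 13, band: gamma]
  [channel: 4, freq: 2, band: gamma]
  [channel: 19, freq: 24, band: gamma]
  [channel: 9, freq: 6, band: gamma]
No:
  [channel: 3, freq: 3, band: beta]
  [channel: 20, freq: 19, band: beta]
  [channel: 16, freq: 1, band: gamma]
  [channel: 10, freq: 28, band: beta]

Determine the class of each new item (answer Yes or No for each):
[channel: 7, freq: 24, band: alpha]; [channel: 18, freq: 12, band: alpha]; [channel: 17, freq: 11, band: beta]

All 'Yes' examples share one property — band is not beta AND freq ≥ 2 — and every 'No' example lacks it.
[channel: 7, freq: 24, band: alpha]: band is alpha, freq = 24, fits → Yes. [channel: 18, freq: 12, band: alpha]: band is alpha, freq = 12, fits → Yes. [channel: 17, freq: 11, band: beta]: band is beta, freq = 11, does not pass → No.

Yes, Yes, No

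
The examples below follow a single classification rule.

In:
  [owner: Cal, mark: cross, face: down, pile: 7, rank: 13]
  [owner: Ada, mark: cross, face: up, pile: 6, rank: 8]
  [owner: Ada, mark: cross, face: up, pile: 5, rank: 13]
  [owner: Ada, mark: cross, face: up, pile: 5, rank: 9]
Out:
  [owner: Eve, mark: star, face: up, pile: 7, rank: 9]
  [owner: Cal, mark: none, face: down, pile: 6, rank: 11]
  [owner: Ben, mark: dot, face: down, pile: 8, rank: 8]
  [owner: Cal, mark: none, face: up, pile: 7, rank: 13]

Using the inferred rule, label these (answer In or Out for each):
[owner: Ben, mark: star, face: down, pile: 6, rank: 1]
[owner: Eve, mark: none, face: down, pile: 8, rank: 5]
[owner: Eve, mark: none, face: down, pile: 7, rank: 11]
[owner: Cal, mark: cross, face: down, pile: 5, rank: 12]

Rule: mark is cross. This holds for each 'In' example and fails for each 'Out' one.
[owner: Ben, mark: star, face: down, pile: 6, rank: 1]: mark is star, lacks this property → Out. [owner: Eve, mark: none, face: down, pile: 8, rank: 5]: mark is none, lacks this property → Out. [owner: Eve, mark: none, face: down, pile: 7, rank: 11]: mark is none, lacks this property → Out. [owner: Cal, mark: cross, face: down, pile: 5, rank: 12]: mark is cross, qualifies → In.

Out, Out, Out, In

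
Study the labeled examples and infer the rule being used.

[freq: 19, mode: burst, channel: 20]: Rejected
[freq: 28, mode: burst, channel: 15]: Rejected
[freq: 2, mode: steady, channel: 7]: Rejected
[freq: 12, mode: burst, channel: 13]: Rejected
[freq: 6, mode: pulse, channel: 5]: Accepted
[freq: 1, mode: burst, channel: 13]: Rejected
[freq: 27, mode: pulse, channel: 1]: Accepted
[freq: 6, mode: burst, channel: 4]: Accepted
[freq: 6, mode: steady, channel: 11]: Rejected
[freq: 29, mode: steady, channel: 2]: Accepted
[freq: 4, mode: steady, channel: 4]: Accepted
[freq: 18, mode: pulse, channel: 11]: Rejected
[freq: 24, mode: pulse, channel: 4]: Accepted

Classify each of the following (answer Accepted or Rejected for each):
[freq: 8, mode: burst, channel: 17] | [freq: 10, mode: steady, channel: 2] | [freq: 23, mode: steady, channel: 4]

A rule that fits every label: channel ≤ 5 — true of each 'Accepted' example, false of each 'Rejected' one.
[freq: 8, mode: burst, channel: 17] — channel = 17, hence Rejected. [freq: 10, mode: steady, channel: 2] — channel = 2, hence Accepted. [freq: 23, mode: steady, channel: 4] — channel = 4, hence Accepted.

Rejected, Accepted, Accepted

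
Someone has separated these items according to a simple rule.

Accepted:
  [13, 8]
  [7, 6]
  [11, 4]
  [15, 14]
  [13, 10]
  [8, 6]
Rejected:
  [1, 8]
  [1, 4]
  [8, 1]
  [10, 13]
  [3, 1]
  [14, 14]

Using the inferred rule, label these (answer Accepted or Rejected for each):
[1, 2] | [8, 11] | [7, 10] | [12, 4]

One predicate separates the groups cleanly: first > second AND second is even.
[1, 2] → 1 < 2, second 2 → Rejected. [8, 11] → 8 < 11, second 11 → Rejected. [7, 10] → 7 < 10, second 10 → Rejected. [12, 4] → 12 > 4, second 4 → Accepted.

Rejected, Rejected, Rejected, Accepted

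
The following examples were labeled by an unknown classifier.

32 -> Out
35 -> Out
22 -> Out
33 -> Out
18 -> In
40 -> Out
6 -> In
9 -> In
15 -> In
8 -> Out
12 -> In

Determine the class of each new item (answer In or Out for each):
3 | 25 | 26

One predicate separates the groups cleanly: multiple of 3 AND at most 18.

In, Out, Out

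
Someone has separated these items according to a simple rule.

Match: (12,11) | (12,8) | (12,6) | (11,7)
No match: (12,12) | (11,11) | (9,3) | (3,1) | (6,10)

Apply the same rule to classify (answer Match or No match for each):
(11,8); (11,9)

Match, Match

The common property of the 'Match' items is: first > second AND sum ≥ 16. No 'No match' item has it.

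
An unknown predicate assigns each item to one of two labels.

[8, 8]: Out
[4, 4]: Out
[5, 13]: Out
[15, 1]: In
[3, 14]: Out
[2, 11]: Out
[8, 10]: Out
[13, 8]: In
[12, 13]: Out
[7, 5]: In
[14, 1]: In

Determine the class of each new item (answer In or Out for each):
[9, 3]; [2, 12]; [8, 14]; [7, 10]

In, Out, Out, Out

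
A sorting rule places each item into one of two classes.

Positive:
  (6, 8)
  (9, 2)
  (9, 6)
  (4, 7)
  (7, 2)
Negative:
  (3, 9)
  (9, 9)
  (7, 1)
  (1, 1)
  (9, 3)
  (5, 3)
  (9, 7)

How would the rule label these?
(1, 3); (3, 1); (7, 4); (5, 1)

Negative, Negative, Positive, Negative

The pattern is that an item is 'Positive' exactly when: product is even.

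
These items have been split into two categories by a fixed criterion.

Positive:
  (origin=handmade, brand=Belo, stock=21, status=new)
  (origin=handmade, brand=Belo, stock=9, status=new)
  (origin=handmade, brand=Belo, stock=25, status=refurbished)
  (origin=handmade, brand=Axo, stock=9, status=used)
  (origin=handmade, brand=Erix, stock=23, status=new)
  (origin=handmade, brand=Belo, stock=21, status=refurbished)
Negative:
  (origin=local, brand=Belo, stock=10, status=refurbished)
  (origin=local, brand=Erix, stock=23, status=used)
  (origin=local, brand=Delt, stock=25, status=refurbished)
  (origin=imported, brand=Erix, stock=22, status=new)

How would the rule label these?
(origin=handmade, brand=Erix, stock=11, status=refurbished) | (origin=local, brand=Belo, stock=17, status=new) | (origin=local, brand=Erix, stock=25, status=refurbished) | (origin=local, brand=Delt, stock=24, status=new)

Positive, Negative, Negative, Negative

Checking candidate rules against both groups, what survives is: origin is handmade.
(origin=handmade, brand=Erix, stock=11, status=refurbished): origin is handmade, checks out → Positive. (origin=local, brand=Belo, stock=17, status=new): origin is local, fails this test → Negative. (origin=local, brand=Erix, stock=25, status=refurbished): origin is local, fails this test → Negative. (origin=local, brand=Delt, stock=24, status=new): origin is local, fails this test → Negative.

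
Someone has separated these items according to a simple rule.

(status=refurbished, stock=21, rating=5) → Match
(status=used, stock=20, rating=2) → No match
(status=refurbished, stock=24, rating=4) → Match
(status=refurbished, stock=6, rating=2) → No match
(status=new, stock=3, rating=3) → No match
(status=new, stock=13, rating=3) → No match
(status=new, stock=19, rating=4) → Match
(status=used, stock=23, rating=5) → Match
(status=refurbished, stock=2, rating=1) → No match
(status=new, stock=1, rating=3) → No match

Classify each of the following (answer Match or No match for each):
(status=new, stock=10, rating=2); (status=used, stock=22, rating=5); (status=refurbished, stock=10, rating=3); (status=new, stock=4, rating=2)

The pattern is that an item is 'Match' exactly when: rating ≥ 4.
(status=new, stock=10, rating=2): No match (rating = 2).
(status=used, stock=22, rating=5): Match (rating = 5).
(status=refurbished, stock=10, rating=3): No match (rating = 3).
(status=new, stock=4, rating=2): No match (rating = 2).

No match, Match, No match, No match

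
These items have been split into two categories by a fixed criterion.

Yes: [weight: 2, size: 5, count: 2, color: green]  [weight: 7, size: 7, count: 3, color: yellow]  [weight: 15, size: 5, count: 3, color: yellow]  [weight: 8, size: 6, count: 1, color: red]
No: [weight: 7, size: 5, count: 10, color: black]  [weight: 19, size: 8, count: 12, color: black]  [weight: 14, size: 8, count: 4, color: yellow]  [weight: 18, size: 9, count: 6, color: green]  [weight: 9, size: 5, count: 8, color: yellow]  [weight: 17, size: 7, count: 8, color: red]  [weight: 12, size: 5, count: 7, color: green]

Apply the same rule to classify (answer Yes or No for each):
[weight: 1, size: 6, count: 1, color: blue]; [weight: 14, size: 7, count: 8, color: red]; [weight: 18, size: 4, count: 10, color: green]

Yes, No, No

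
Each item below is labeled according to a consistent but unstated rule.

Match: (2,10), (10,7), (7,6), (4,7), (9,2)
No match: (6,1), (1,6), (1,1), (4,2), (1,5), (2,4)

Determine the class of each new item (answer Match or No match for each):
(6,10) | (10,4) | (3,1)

The pattern is that an item is 'Match' exactly when: sum ≥ 11.
(6,10) — 6+10 = 16, hence Match.
(10,4) — 10+4 = 14, hence Match.
(3,1) — 3+1 = 4, hence No match.

Match, Match, No match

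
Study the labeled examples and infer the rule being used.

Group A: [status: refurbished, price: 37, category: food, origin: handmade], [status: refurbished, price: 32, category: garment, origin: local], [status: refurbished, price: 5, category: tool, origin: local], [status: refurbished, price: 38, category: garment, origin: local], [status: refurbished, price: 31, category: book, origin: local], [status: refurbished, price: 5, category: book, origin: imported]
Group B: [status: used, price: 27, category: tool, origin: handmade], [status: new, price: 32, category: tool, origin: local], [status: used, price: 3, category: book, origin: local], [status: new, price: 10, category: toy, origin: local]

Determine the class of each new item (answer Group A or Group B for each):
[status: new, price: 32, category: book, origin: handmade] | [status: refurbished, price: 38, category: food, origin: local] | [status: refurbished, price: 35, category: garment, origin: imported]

Group B, Group A, Group A

Rule: status is refurbished. This holds for each 'Group A' example and fails for each 'Group B' one.
[status: new, price: 32, category: book, origin: handmade]: status is new — fails the rule, so Group B.
[status: refurbished, price: 38, category: food, origin: local]: status is refurbished — fits, so Group A.
[status: refurbished, price: 35, category: garment, origin: imported]: status is refurbished — fits, so Group A.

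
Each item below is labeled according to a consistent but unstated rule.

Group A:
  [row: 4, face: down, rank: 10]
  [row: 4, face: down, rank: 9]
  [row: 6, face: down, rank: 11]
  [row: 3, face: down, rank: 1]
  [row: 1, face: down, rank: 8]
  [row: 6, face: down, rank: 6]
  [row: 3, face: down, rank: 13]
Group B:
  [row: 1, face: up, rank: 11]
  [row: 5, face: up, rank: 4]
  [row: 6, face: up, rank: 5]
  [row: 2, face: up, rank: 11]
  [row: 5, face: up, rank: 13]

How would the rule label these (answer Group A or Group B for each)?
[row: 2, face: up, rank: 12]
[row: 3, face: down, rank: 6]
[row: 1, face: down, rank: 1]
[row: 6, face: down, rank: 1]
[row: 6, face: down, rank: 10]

Group B, Group A, Group A, Group A, Group A

The rule appears to be: face is down.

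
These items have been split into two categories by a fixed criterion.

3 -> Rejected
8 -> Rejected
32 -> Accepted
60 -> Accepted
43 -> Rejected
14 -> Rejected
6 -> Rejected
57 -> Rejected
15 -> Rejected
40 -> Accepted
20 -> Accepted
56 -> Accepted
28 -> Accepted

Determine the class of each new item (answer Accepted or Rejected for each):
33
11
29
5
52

The rule appears to be: even AND at least 15.
Rejected: 33, since 33 is odd, 33 ≥ 15.
Rejected: 11, since 11 is odd, 11 < 15.
Rejected: 29, since 29 is odd, 29 ≥ 15.
Rejected: 5, since 5 is odd, 5 < 15.
Accepted: 52, since 52 is even, 52 ≥ 15.

Rejected, Rejected, Rejected, Rejected, Accepted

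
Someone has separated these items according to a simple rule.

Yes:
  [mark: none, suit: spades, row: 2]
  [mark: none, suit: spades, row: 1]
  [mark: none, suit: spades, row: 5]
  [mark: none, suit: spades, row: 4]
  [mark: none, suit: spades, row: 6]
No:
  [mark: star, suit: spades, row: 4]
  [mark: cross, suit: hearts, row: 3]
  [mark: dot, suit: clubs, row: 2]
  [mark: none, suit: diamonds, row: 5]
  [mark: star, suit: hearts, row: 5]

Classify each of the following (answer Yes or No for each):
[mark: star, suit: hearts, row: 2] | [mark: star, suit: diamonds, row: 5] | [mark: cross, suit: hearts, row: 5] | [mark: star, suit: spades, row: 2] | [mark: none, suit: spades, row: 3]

The pattern is that an item is 'Yes' exactly when: suit is spades AND mark is none.
[mark: star, suit: hearts, row: 2] → suit is hearts, mark is star → No. [mark: star, suit: diamonds, row: 5] → suit is diamonds, mark is star → No. [mark: cross, suit: hearts, row: 5] → suit is hearts, mark is cross → No. [mark: star, suit: spades, row: 2] → suit is spades, mark is star → No. [mark: none, suit: spades, row: 3] → suit is spades, mark is none → Yes.

No, No, No, No, Yes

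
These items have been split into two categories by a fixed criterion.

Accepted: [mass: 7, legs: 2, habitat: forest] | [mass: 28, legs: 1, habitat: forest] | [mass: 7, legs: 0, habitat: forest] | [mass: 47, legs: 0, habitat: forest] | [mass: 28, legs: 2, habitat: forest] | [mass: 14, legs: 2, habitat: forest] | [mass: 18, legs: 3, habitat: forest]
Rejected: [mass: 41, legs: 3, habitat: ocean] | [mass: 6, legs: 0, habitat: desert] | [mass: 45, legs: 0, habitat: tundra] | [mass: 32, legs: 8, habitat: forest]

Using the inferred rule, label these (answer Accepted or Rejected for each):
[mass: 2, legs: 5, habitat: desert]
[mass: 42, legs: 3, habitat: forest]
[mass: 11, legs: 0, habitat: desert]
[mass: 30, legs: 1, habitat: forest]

Rejected, Accepted, Rejected, Accepted

The distinguishing property — habitat is forest AND legs ≤ 3 — holds for all the 'Accepted' cases and none of the 'Rejected' cases.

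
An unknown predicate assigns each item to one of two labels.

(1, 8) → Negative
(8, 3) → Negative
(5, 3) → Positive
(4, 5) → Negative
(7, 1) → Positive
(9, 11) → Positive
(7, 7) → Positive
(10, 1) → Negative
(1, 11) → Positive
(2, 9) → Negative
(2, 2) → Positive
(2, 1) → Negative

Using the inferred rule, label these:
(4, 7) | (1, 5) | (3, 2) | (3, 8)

Checking candidate rules against both groups, what survives is: sum is even.

Negative, Positive, Negative, Negative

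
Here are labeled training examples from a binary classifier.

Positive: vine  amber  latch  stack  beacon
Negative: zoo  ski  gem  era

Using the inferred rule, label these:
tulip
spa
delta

All 'Positive' examples share one property — length ≥ 4 — and every 'Negative' example lacks it.
tulip: length 5 — meets the rule, so Positive.
spa: length 3 — fails the rule, so Negative.
delta: length 5 — meets the rule, so Positive.

Positive, Negative, Positive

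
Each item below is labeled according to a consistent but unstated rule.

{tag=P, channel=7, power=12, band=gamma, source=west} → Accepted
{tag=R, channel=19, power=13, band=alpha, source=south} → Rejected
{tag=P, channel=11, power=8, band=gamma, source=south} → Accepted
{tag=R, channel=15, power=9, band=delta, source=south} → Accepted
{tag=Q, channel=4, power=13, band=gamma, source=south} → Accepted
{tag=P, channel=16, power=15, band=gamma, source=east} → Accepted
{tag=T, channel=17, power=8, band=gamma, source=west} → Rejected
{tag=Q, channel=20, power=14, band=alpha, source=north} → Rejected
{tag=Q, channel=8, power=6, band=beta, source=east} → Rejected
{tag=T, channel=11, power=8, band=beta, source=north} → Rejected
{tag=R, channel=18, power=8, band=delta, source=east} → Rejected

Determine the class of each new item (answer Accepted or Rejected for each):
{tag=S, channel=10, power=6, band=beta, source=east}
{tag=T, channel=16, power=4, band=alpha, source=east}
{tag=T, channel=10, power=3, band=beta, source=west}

The pattern is that an item is 'Accepted' exactly when: band is not beta AND channel ≤ 16.

Rejected, Accepted, Rejected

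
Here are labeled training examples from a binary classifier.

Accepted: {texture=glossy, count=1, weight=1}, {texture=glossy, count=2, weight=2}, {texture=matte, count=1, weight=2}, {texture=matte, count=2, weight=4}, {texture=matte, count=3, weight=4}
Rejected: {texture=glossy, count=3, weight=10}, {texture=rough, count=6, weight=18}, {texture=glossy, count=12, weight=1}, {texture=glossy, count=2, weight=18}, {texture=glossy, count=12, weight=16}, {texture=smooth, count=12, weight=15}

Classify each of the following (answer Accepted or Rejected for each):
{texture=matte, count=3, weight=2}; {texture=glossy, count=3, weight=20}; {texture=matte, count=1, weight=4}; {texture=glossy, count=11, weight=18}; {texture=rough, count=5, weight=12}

Accepted, Rejected, Accepted, Rejected, Rejected

The pattern is that an item is 'Accepted' exactly when: count ≤ 3 AND weight ≤ 4.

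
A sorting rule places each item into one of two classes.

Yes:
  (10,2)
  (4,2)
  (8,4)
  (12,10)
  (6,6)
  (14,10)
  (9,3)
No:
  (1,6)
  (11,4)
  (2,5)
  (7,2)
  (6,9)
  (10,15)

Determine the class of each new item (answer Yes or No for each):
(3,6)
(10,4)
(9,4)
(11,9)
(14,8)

No, Yes, No, Yes, Yes

Looking at the examples, the only property every 'Yes' case has and every 'No' case lacks is: sum is even.
(3,6) — 3+6 = 9, hence No. (10,4) — 10+4 = 14, hence Yes. (9,4) — 9+4 = 13, hence No. (11,9) — 11+9 = 20, hence Yes. (14,8) — 14+8 = 22, hence Yes.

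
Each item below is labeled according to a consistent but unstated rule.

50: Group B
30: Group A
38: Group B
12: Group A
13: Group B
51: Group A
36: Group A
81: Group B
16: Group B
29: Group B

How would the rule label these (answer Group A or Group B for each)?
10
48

The rule appears to be: multiple of 3 AND at most 51.
10 → 10 = 3·3 + 1, 10 ≤ 51 → Group B.
48 → 48 = 3·16, 48 ≤ 51 → Group A.

Group B, Group A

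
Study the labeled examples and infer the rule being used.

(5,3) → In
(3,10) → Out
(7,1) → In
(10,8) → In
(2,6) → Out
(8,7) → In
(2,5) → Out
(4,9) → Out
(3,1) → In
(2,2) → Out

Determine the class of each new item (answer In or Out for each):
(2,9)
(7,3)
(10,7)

Out, In, In

The simplest hypothesis consistent with all the labels is: first > second.
(2,9): Out (2 < 9). (7,3): In (7 > 3). (10,7): In (10 > 7).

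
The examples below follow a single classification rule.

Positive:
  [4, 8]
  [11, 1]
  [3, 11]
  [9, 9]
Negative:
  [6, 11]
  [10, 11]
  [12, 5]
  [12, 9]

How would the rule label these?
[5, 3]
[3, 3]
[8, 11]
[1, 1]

Positive, Positive, Negative, Positive

'Positive' ⟺ sum is even.
[5, 3]: Positive (5+3 = 8).
[3, 3]: Positive (3+3 = 6).
[8, 11]: Negative (8+11 = 19).
[1, 1]: Positive (1+1 = 2).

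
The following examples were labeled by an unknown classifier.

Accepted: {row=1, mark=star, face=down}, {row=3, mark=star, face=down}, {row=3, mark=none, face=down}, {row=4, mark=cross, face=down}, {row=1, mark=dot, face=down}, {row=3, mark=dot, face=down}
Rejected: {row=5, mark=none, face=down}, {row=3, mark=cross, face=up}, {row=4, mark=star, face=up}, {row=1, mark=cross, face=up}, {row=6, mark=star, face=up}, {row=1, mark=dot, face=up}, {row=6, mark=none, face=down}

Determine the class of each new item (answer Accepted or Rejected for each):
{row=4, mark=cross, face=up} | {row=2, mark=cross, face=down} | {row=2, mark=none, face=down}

'Accepted' ⟺ face is down AND row ≤ 4.
Rejected: {row=4, mark=cross, face=up}, since face is up, row = 4.
Accepted: {row=2, mark=cross, face=down}, since face is down, row = 2.
Accepted: {row=2, mark=none, face=down}, since face is down, row = 2.

Rejected, Accepted, Accepted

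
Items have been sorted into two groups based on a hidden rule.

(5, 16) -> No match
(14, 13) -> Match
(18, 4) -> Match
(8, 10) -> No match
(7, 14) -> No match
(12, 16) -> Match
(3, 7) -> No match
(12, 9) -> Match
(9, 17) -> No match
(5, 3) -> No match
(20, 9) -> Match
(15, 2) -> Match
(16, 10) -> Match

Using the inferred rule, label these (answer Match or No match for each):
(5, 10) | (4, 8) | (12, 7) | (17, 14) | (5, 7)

The rule appears to be: first ≥ 10.
(5, 10) — first 5, hence No match.
(4, 8) — first 4, hence No match.
(12, 7) — first 12, hence Match.
(17, 14) — first 17, hence Match.
(5, 7) — first 5, hence No match.

No match, No match, Match, Match, No match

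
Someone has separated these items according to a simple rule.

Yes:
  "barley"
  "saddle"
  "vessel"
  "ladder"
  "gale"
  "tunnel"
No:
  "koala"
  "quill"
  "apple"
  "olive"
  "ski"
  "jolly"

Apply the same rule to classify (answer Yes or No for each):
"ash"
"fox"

No, No

Checking candidate rules against both groups, what survives is: even length.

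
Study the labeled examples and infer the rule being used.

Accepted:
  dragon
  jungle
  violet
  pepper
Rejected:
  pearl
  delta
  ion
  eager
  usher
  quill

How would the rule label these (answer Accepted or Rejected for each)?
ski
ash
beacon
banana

Rejected, Rejected, Accepted, Accepted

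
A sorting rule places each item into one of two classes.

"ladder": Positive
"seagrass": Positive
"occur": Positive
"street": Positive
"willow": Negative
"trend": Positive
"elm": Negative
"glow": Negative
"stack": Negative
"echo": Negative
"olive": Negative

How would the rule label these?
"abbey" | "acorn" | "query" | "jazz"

Negative, Positive, Positive, Negative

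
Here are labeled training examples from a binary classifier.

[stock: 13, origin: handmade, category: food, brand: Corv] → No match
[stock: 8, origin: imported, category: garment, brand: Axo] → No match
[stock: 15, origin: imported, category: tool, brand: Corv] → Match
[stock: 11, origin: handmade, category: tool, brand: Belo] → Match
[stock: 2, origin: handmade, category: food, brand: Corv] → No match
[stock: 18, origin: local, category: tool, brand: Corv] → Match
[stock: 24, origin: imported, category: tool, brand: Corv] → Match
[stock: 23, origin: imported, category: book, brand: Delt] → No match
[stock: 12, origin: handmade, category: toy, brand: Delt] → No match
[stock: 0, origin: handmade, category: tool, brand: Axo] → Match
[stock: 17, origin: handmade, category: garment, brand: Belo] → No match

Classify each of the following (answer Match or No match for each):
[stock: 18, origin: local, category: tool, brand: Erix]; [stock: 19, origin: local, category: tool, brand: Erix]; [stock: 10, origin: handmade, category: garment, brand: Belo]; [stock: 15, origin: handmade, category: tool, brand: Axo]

Match, Match, No match, Match

All 'Match' examples share one property — category is tool — and every 'No match' example lacks it.
[stock: 18, origin: local, category: tool, brand: Erix] → category is tool → Match. [stock: 19, origin: local, category: tool, brand: Erix] → category is tool → Match. [stock: 10, origin: handmade, category: garment, brand: Belo] → category is garment → No match. [stock: 15, origin: handmade, category: tool, brand: Axo] → category is tool → Match.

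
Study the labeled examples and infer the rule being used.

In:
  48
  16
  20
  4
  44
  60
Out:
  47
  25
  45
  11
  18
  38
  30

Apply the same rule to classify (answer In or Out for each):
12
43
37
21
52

In, Out, Out, Out, In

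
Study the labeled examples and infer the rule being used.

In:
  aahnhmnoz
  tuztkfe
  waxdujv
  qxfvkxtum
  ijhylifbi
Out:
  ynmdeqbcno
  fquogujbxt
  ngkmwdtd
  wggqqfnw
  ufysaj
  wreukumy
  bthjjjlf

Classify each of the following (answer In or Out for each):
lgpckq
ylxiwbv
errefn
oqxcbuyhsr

Out, In, Out, Out

Comparing the two groups points to one rule — odd length.
lgpckq → length 6 → Out. ylxiwbv → length 7 → In. errefn → length 6 → Out. oqxcbuyhsr → length 10 → Out.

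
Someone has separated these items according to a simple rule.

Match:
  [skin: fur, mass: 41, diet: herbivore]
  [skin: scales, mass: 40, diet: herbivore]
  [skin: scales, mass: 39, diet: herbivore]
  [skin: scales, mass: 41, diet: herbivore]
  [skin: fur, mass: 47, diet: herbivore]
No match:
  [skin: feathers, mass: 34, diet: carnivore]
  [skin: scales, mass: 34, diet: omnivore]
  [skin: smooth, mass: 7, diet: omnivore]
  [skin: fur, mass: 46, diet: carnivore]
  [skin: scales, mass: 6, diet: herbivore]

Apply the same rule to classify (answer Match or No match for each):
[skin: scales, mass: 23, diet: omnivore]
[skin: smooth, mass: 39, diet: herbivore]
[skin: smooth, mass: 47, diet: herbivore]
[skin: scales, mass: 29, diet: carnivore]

No match, Match, Match, No match

The rule appears to be: diet is herbivore AND mass ≥ 7.
[skin: scales, mass: 23, diet: omnivore] → diet is omnivore, mass = 23 → No match.
[skin: smooth, mass: 39, diet: herbivore] → diet is herbivore, mass = 39 → Match.
[skin: smooth, mass: 47, diet: herbivore] → diet is herbivore, mass = 47 → Match.
[skin: scales, mass: 29, diet: carnivore] → diet is carnivore, mass = 29 → No match.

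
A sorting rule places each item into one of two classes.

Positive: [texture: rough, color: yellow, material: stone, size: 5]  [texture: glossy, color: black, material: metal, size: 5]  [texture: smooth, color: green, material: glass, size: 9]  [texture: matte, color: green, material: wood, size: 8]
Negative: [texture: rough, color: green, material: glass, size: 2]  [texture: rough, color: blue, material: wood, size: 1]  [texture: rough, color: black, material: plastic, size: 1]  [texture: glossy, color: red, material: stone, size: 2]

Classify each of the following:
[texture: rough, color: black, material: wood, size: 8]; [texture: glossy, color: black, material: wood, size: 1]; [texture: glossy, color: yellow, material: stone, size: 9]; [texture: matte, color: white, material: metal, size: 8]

Positive, Negative, Positive, Positive

The common property of the 'Positive' items is: size ≥ 5. No 'Negative' item has it.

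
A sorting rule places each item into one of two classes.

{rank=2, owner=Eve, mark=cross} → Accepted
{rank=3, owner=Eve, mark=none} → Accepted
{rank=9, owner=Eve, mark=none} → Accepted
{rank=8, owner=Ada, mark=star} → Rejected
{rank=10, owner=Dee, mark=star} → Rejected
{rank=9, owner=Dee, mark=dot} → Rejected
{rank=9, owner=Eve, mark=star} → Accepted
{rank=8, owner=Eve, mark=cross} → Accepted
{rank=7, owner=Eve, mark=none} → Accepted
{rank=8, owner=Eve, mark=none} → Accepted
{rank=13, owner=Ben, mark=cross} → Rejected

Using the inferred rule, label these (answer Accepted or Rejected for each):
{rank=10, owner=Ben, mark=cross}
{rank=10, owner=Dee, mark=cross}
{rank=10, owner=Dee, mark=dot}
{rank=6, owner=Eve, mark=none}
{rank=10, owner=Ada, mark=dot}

Rejected, Rejected, Rejected, Accepted, Rejected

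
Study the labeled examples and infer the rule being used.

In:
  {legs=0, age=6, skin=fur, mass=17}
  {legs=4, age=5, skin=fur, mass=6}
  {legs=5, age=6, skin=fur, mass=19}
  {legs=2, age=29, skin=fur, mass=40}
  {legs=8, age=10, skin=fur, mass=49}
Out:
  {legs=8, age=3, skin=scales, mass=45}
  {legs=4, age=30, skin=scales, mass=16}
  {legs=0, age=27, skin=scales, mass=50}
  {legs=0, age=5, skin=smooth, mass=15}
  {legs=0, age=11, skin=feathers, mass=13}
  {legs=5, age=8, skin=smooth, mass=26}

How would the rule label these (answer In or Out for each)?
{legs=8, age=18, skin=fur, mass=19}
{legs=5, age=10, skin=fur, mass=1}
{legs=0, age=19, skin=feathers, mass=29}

In, In, Out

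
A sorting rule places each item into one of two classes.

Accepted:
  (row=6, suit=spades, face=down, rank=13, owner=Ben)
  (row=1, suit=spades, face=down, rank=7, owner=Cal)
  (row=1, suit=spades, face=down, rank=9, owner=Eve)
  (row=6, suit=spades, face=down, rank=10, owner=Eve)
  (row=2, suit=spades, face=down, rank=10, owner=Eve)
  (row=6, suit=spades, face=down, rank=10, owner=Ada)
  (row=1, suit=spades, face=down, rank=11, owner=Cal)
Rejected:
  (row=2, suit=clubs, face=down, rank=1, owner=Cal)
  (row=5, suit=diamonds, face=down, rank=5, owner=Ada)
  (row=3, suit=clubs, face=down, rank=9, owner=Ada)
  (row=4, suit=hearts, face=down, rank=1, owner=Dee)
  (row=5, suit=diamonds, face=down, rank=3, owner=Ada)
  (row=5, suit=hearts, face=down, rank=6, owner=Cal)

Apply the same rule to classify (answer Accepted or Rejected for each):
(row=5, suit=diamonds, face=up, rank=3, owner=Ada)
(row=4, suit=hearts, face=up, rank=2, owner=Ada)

The common property of the 'Accepted' items is: suit is spades. No 'Rejected' item has it.
(row=5, suit=diamonds, face=up, rank=3, owner=Ada) → suit is diamonds → Rejected.
(row=4, suit=hearts, face=up, rank=2, owner=Ada) → suit is hearts → Rejected.

Rejected, Rejected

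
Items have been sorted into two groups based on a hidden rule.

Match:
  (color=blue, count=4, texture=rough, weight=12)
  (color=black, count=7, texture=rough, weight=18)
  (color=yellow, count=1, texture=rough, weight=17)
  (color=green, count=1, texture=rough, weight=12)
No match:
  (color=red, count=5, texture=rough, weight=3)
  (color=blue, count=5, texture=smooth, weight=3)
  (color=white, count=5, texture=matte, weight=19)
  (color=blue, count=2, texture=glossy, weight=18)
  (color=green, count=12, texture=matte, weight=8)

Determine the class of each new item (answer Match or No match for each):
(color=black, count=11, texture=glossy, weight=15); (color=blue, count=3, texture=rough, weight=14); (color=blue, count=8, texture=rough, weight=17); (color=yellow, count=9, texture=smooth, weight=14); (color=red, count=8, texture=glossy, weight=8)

Rule: texture is rough AND weight ≥ 8. This holds for each 'Match' example and fails for each 'No match' one.
(color=black, count=11, texture=glossy, weight=15) — texture is glossy, weight = 15, hence No match. (color=blue, count=3, texture=rough, weight=14) — texture is rough, weight = 14, hence Match. (color=blue, count=8, texture=rough, weight=17) — texture is rough, weight = 17, hence Match. (color=yellow, count=9, texture=smooth, weight=14) — texture is smooth, weight = 14, hence No match. (color=red, count=8, texture=glossy, weight=8) — texture is glossy, weight = 8, hence No match.

No match, Match, Match, No match, No match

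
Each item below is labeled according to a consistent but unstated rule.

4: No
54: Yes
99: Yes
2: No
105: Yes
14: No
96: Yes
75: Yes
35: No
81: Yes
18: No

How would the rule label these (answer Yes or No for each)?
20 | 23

The distinguishing property — at least 54 — holds for all the 'Yes' cases and none of the 'No' cases.
No: 20, since 20 < 54.
No: 23, since 23 < 54.

No, No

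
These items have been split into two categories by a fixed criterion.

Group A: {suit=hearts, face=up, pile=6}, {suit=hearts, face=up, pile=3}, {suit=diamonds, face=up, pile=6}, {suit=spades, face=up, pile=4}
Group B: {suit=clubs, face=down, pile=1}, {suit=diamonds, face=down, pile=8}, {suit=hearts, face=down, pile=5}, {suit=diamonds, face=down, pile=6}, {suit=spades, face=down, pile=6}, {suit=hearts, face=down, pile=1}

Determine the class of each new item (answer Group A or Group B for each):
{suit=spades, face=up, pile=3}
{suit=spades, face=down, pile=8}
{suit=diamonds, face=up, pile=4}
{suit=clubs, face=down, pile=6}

Group A, Group B, Group A, Group B

Every 'Group A' example satisfies: face is up. None of the 'Group B' examples do.
Group A: {suit=spades, face=up, pile=3}, since face is up. Group B: {suit=spades, face=down, pile=8}, since face is down. Group A: {suit=diamonds, face=up, pile=4}, since face is up. Group B: {suit=clubs, face=down, pile=6}, since face is down.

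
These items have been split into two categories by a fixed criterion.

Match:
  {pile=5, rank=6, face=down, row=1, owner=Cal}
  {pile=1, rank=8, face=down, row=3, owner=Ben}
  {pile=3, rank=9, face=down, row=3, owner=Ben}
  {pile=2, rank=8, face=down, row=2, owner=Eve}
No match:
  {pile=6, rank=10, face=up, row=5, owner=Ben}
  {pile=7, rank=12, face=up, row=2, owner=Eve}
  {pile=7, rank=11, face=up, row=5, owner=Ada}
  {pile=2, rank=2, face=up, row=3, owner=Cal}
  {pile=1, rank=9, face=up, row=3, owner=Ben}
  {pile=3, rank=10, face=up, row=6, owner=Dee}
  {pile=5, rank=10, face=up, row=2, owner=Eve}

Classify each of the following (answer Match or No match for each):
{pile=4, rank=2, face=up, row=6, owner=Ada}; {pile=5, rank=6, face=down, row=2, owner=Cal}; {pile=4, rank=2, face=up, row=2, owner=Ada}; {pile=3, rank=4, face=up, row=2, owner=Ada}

No match, Match, No match, No match

The rule appears to be: face is down.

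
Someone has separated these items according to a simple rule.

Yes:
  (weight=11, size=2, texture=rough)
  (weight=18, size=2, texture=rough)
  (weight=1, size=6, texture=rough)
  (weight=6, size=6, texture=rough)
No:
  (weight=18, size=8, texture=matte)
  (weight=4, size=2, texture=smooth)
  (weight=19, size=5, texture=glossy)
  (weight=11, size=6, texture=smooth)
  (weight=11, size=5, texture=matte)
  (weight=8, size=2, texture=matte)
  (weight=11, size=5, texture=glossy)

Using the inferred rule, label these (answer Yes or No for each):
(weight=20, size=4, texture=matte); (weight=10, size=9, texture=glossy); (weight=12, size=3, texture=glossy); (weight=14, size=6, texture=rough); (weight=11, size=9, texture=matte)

No, No, No, Yes, No

The simplest hypothesis consistent with all the labels is: texture is rough.
(weight=20, size=4, texture=matte): texture is matte, doesn't match → No. (weight=10, size=9, texture=glossy): texture is glossy, doesn't match → No. (weight=12, size=3, texture=glossy): texture is glossy, doesn't match → No. (weight=14, size=6, texture=rough): texture is rough, meets the rule → Yes. (weight=11, size=9, texture=matte): texture is matte, doesn't match → No.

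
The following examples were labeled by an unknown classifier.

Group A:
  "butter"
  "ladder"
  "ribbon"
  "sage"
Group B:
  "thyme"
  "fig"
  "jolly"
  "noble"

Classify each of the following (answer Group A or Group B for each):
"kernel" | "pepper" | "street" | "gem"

Group A, Group A, Group A, Group B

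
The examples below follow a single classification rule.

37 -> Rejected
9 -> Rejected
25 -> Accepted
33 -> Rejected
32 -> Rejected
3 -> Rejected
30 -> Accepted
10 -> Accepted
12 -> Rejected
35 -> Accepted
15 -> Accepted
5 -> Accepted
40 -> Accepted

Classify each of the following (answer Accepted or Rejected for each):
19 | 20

The classifier is using: multiple of 5.
19 — 19 = 5·3 + 4, hence Rejected. 20 — 20 = 5·4, hence Accepted.

Rejected, Accepted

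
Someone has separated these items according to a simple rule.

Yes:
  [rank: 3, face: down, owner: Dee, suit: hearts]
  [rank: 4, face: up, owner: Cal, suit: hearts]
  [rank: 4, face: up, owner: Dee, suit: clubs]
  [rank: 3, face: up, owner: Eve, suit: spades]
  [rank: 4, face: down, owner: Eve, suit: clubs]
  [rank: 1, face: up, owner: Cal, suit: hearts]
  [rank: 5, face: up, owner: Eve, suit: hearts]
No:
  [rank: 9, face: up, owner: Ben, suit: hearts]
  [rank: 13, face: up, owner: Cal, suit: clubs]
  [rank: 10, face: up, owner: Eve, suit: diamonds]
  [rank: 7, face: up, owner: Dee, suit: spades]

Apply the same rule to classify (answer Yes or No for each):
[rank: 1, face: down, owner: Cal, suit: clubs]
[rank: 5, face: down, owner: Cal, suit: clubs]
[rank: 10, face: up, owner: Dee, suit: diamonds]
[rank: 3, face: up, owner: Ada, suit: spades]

Yes, Yes, No, Yes

'Yes' ⟺ rank ≤ 5.
[rank: 1, face: down, owner: Cal, suit: clubs]: rank = 1, matches → Yes. [rank: 5, face: down, owner: Cal, suit: clubs]: rank = 5, matches → Yes. [rank: 10, face: up, owner: Dee, suit: diamonds]: rank = 10, lacks this property → No. [rank: 3, face: up, owner: Ada, suit: spades]: rank = 3, matches → Yes.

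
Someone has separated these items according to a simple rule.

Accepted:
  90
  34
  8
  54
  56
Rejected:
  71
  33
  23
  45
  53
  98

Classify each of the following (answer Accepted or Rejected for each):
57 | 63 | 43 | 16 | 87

Rule: even AND at most 90. This holds for each 'Accepted' example and fails for each 'Rejected' one.
57 — 57 is odd, 57 ≤ 90, hence Rejected.
63 — 63 is odd, 63 ≤ 90, hence Rejected.
43 — 43 is odd, 43 ≤ 90, hence Rejected.
16 — 16 is even, 16 ≤ 90, hence Accepted.
87 — 87 is odd, 87 ≤ 90, hence Rejected.

Rejected, Rejected, Rejected, Accepted, Rejected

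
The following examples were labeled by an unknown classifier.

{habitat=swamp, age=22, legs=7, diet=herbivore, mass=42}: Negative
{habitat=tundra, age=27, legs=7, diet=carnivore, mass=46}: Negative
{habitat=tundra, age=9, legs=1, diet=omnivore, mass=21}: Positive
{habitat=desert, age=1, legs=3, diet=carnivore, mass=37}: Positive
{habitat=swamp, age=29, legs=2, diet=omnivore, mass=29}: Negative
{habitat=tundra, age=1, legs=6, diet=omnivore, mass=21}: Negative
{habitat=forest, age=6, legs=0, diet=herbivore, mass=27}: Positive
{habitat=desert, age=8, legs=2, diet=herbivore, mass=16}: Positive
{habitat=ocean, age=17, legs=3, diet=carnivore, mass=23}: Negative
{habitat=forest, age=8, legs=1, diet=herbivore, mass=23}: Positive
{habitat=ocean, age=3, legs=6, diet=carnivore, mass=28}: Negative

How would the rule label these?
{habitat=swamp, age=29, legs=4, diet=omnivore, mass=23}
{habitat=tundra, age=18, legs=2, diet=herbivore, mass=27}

'Positive' ⟺ legs ≤ 3 AND age ≤ 9.

Negative, Negative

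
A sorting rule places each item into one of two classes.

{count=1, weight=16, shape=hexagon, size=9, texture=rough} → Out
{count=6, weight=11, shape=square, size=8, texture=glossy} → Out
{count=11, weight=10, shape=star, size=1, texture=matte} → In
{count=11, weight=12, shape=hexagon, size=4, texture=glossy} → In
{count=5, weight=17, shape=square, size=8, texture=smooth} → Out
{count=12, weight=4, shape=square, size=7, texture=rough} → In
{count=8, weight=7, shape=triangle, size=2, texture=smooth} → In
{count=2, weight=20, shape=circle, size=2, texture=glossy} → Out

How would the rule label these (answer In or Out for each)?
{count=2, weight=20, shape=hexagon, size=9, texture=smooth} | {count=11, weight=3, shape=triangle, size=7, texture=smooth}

Out, In

'In' ⟺ count ≥ 8.
{count=2, weight=20, shape=hexagon, size=9, texture=smooth} — count = 2, hence Out.
{count=11, weight=3, shape=triangle, size=7, texture=smooth} — count = 11, hence In.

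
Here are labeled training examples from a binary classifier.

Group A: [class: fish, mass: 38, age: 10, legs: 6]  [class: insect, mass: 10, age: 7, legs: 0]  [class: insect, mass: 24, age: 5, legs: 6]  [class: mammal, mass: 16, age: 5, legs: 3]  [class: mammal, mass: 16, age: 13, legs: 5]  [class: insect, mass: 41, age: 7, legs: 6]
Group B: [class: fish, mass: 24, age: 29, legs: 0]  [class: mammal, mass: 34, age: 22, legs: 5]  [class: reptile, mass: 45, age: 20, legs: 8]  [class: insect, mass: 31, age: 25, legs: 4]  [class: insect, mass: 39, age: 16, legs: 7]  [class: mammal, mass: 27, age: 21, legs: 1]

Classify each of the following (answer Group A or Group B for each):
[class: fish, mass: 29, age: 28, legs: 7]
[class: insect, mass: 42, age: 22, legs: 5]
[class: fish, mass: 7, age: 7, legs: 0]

Group B, Group B, Group A

All 'Group A' examples share one property — age ≤ 13 — and every 'Group B' example lacks it.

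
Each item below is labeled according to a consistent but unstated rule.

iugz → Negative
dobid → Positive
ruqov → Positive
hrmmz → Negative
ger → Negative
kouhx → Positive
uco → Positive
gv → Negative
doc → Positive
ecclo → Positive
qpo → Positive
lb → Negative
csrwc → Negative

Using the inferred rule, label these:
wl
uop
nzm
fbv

One predicate separates the groups cleanly: contains 'o'.
wl — no 'o', hence Negative.
uop — has 'o', hence Positive.
nzm — no 'o', hence Negative.
fbv — no 'o', hence Negative.

Negative, Positive, Negative, Negative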